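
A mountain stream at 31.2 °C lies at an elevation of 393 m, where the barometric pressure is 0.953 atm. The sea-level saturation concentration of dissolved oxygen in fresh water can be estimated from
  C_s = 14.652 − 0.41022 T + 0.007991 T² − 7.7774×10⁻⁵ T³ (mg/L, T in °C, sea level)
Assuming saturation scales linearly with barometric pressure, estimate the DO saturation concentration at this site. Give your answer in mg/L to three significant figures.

C_s ≈ 6.93 mg/L

At sea level: C_s = 14.652 − 0.41022×31.2 + 0.007991×31.2² − 7.7774×10⁻⁵×31.2³ = 7.270 mg/L.
Pressure correction: C_s' = 7.270 × 0.953 = 6.928 mg/L.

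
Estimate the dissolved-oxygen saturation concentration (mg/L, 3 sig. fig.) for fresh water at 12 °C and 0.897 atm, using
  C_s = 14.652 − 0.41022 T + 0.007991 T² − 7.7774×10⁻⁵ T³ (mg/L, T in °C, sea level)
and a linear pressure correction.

At sea level: C_s = 14.652 − 0.41022×12 + 0.007991×12² − 7.7774×10⁻⁵×12³ = 10.75 mg/L.
Pressure correction: C_s' = 10.75 × 0.897 = 9.639 mg/L.

C_s ≈ 9.64 mg/L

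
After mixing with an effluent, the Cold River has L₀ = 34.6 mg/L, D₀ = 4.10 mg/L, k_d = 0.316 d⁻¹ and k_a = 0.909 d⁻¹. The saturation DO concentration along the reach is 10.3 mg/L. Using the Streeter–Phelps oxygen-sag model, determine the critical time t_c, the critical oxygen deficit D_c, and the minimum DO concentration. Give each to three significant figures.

t_c ≈ 1.36 d; D_c ≈ 7.83 mg/L; min DO ≈ 2.47 mg/L

t_c = [1/(k_a−k_d)] ln[(k_a/k_d)(1 − D₀(k_a−k_d)/(k_d L₀))]
= [1/(0.909−0.316)] ln[(0.909/0.316)(1 − 4.10×0.5930/(0.316×34.6))]
= (1/0.5930) ln[2.877 × 0.7776] = 1.686 × ln(2.237) = 1.686 × 0.8051 = 1.358 d.
D_c = (k_d/k_a) L₀ e^(−k_d t_c) = (0.316/0.909) × 34.6 × e^(−0.316×1.358) = 0.3476 × 34.6 × 0.6511 = 7.832 mg/L.
Minimum DO = C_s − D_c = 10.3 − 7.832 = 2.468 mg/L.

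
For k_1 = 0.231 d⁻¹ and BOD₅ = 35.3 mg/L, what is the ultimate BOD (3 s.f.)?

BOD₅ = L₀(1 − e^(−5k_1)) ⇒ L₀ = BOD₅ / (1 − e^(−5×0.231))
= 35.3 / (1 − 0.3151) = 35.3 / 0.6849 = 51.54 mg/L.

L₀ ≈ 51.5 mg/L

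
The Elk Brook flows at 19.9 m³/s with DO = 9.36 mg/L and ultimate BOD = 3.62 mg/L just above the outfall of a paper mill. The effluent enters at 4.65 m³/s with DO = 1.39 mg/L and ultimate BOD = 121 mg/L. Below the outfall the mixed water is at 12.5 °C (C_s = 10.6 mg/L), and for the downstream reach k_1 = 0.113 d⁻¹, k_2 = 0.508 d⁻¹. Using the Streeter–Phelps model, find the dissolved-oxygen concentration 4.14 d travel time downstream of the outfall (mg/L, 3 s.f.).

DO ≈ 6.53 mg/L

Mixed DO = (19.9×9.36 + 4.65×1.39)/(19.9+4.65) = 192.7/24.55 = 7.850 mg/L.
Mixed L₀ = (19.9×3.62 + 4.65×121)/(24.55) = 634.7/24.55 = 25.85 mg/L.
Initial deficit D₀ = C_s − DO₀ = 10.6 − 7.850 = 2.750 mg/L.
D(4.14) = [0.113×25.85/(0.508−0.113)](e^(−0.113×4.14) − e^(−0.508×4.14)) + 2.750 e^(−0.508×4.14)
= 7.396 × (0.6264 − 0.1221) + 2.750 × 0.1221 = 4.065 mg/L.
DO = 10.6 − 4.065 = 6.535 mg/L.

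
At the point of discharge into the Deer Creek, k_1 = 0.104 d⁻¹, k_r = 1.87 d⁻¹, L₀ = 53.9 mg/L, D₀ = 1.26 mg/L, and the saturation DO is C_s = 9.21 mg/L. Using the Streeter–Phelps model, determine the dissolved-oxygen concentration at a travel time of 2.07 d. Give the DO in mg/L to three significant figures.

k_1 L₀/(k_r−k_1) = 0.104×53.9/(1.87−0.104) = 5.606/1.766 = 3.174 mg/L.
e^(−k_1 t) = e^(−0.104×2.070) = 0.8063; e^(−k_r t) = e^(−1.87×2.070) = 0.02084.
D = 3.174 × (0.8063 − 0.02084) + 1.26 × 0.02084 = 2.493 + 0.02626 = 2.519 mg/L.
DO = C_s − D = 9.21 − 2.519 = 6.691 mg/L.

DO ≈ 6.69 mg/L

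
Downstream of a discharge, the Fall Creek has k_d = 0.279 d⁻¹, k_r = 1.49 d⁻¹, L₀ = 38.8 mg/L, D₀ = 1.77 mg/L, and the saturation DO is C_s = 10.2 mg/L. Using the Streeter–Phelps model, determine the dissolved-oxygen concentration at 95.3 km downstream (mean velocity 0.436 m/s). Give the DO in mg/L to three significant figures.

DO ≈ 5.95 mg/L

Travel time t = x/v = 95.3 km / (0.436 m/s) = 95300 m / 0.436 m/s = 218600 s = 2.530 d.
k_d L₀/(k_r−k_d) = 0.279×38.8/(1.49−0.279) = 10.83/1.211 = 8.939 mg/L.
e^(−k_d t) = e^(−0.279×2.530) = 0.4937; e^(−k_r t) = e^(−1.49×2.530) = 0.02306.
D = 8.939 × (0.4937 − 0.02306) + 1.77 × 0.02306 = 4.207 + 0.04082 = 4.248 mg/L.
DO = C_s − D = 10.2 − 4.248 = 5.952 mg/L.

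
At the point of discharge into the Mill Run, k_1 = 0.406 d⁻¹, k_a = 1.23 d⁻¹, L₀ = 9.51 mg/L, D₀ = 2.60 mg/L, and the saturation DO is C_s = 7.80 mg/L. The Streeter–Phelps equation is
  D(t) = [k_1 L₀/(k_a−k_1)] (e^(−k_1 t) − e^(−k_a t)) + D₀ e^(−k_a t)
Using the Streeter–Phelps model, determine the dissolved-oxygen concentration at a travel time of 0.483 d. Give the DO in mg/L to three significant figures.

DO ≈ 5.10 mg/L

k_1 L₀/(k_a−k_1) = 0.406×9.51/(1.23−0.406) = 3.861/0.8240 = 4.686 mg/L.
e^(−k_1 t) = e^(−0.406×0.4830) = 0.8219; e^(−k_a t) = e^(−1.23×0.4830) = 0.5521.
D = 4.686 × (0.8219 − 0.5521) + 2.60 × 0.5521 = 1.265 + 1.435 = 2.700 mg/L.
DO = C_s − D = 7.80 − 2.700 = 5.100 mg/L.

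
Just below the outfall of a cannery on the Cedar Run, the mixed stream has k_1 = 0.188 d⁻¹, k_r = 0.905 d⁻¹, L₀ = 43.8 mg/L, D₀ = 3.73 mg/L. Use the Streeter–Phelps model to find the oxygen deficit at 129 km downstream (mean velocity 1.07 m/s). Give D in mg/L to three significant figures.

Travel time t = x/v = 129 km / (1.07 m/s) = 129000 m / 1.07 m/s = 120600 s = 1.395 d.
k_1 L₀/(k_r−k_1) = 0.188×43.8/(0.905−0.188) = 8.234/0.7170 = 11.48 mg/L.
e^(−k_1 t) = e^(−0.188×1.395) = 0.7693; e^(−k_r t) = e^(−0.905×1.395) = 0.2829.
D = 11.48 × (0.7693 − 0.2829) + 3.73 × 0.2829 = 5.586 + 1.055 = 6.641 mg/L.

D ≈ 6.64 mg/L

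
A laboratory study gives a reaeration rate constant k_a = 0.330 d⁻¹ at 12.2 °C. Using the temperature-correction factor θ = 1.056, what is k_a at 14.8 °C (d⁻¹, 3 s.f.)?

k_a ≈ 0.380 d⁻¹

k_a(T₂) = k_a(T₁) · θ^(T₂−T₁) = 0.330 × 1.056^(14.8−12.2)
= 0.330 × 1.056^2.60 = 0.330 × 1.152 = 0.3802 d⁻¹.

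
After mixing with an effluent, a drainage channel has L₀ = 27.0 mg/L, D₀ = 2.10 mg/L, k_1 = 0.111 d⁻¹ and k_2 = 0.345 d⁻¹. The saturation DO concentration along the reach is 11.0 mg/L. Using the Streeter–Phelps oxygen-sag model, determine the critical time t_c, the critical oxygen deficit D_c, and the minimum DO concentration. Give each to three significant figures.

t_c = [1/(k_2−k_1)] ln[(k_2/k_1)(1 − D₀(k_2−k_1)/(k_1 L₀))]
= [1/(0.345−0.111)] ln[(0.345/0.111)(1 − 2.10×0.2340/(0.111×27.0))]
= (1/0.2340) ln[3.108 × 0.8360] = 4.274 × ln(2.598) = 4.274 × 0.9549 = 4.081 d.
D_c = (k_1/k_2) L₀ e^(−k_1 t_c) = (0.111/0.345) × 27.0 × e^(−0.111×4.081) = 0.3217 × 27.0 × 0.6357 = 5.523 mg/L.
Minimum DO = C_s − D_c = 11.0 − 5.523 = 5.477 mg/L.

t_c ≈ 4.08 d; D_c ≈ 5.52 mg/L; min DO ≈ 5.48 mg/L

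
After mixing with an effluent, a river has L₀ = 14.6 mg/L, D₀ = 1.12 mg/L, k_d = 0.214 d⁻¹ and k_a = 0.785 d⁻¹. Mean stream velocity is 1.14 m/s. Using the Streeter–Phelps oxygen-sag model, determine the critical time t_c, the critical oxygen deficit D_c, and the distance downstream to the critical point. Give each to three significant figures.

At the critical point dD/dt = 0, so k_d L₀ e^(−k_d t) = k_a D. Substituting D(t) from the Streeter–Phelps equation and solving for t gives
t_c = ln[(k_a/k_d)(1 − D₀(k_a−k_d)/(k_d L₀))] / (k_a−k_d).
Here k_a−k_d = 0.5710 d⁻¹ and 1 − D₀(k_a−k_d)/(k_d L₀) = 1 − 1.12×0.5710/(0.214×14.6) = 0.7953, so
t_c = ln(3.668 × 0.7953) / 0.5710 = 1.071 / 0.5710 = 1.875 d.
D_c = (k_d/k_a) L₀ e^(−k_d t_c) = (0.214/0.785) × 14.6 × e^(−0.214×1.875) = 0.2726 × 14.6 × 0.6695 = 2.665 mg/L.
x_c = v t_c = 1.14 m/s × 1.875 d × 86400 s/d = 184700 m ≈ 185 km.

t_c ≈ 1.88 d; D_c ≈ 2.66 mg/L; x_c ≈ 185 km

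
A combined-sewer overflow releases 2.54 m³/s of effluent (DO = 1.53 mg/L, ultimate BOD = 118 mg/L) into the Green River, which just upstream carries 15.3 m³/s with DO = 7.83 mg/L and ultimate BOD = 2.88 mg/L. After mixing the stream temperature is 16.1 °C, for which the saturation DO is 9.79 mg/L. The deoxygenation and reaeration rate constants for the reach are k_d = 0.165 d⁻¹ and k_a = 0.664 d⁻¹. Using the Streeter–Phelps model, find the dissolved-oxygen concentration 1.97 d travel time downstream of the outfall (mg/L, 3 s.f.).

Mixed DO = (15.3×7.83 + 2.54×1.53)/(15.3+2.54) = 123.7/17.84 = 6.933 mg/L.
Mixed L₀ = (15.3×2.88 + 2.54×118)/(17.84) = 343.8/17.84 = 19.27 mg/L.
Initial deficit D₀ = C_s − DO₀ = 9.79 − 6.933 = 2.857 mg/L.
D(1.97) = [0.165×19.27/(0.664−0.165)](e^(−0.165×1.97) − e^(−0.664×1.97)) + 2.857 e^(−0.664×1.97)
= 6.372 × (0.7225 − 0.2703) + 2.857 × 0.2703 = 3.653 mg/L.
DO = 9.79 − 3.653 = 6.137 mg/L.

DO ≈ 6.14 mg/L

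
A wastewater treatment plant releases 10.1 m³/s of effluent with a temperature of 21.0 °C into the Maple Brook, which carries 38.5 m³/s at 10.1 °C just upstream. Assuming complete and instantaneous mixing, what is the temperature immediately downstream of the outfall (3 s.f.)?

Flow-weighted mixing: C = (Q_r C_r + Q_w C_w)/(Q_r + Q_w)
= (38.5×10.1 + 10.1×21.0)/(38.5 + 10.1) = 600.9/48.60 = 12.37 °C.

12.4 °C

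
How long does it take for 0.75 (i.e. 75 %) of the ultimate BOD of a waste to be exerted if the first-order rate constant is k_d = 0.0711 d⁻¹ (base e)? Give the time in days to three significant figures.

y/L₀ = 1 − e^(−k_d t) = 0.75 ⇒ e^(−k_d t) = 0.250
t = −ln(0.250) / 0.0711 = 1.386 / 0.0711 = 19.50 d.

t ≈ 19.5 d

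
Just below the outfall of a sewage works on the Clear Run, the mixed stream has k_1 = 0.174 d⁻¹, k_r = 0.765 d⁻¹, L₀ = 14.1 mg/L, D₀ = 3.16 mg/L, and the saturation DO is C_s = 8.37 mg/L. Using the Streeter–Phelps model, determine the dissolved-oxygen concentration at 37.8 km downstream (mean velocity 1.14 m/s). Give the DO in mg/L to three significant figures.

DO ≈ 5.23 mg/L

Travel time t = x/v = 37.8 km / (1.14 m/s) = 37800 m / 1.14 m/s = 33160 s = 0.3838 d.
k_1 L₀/(k_r−k_1) = 0.174×14.1/(0.765−0.174) = 2.453/0.5910 = 4.151 mg/L.
e^(−k_1 t) = e^(−0.174×0.3838) = 0.9354; e^(−k_r t) = e^(−0.765×0.3838) = 0.7456.
D = 4.151 × (0.9354 − 0.7456) + 3.16 × 0.7456 = 0.7880 + 2.356 = 3.144 mg/L.
DO = C_s − D = 8.37 − 3.144 = 5.226 mg/L.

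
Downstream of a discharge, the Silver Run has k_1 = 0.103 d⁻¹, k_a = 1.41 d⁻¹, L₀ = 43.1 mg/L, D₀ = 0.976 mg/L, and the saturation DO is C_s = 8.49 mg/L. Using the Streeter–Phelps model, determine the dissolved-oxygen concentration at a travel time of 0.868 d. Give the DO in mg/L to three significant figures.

k_1 L₀/(k_a−k_1) = 0.103×43.1/(1.41−0.103) = 4.439/1.307 = 3.397 mg/L.
e^(−k_1 t) = e^(−0.103×0.8680) = 0.9145; e^(−k_a t) = e^(−1.41×0.8680) = 0.2941.
D = 3.397 × (0.9145 − 0.2941) + 0.976 × 0.2941 = 2.107 + 0.2870 = 2.394 mg/L.
DO = C_s − D = 8.49 − 2.394 = 6.096 mg/L.

DO ≈ 6.10 mg/L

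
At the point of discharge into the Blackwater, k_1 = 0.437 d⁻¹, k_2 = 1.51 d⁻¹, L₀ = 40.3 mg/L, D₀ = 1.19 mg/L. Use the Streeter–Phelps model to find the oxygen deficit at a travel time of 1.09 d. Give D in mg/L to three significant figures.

k_1 L₀/(k_2−k_1) = 0.437×40.3/(1.51−0.437) = 17.61/1.073 = 16.41 mg/L.
e^(−k_1 t) = e^(−0.437×1.090) = 0.6211; e^(−k_2 t) = e^(−1.51×1.090) = 0.1928.
D = 16.41 × (0.6211 − 0.1928) + 1.19 × 0.1928 = 7.028 + 0.2295 = 7.258 mg/L.

D ≈ 7.26 mg/L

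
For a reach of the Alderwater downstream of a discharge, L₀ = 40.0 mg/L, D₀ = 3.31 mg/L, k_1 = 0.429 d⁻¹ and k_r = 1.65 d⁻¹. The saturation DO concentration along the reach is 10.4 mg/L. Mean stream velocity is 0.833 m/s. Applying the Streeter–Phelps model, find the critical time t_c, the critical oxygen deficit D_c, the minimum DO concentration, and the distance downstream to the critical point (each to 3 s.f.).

t_c ≈ 0.883 d; D_c ≈ 7.12 mg/L; min DO ≈ 3.28 mg/L; x_c ≈ 63.6 km

With k_r/k_1 = 3.846 and 1 − D₀(k_r−k_1)/(k_1 L₀) = 0.7645,
t_c = ln(3.846 × 0.7645) / (1.65 − 0.429) = ln(2.940) / 1.221 = 1.079/1.221 = 0.8833 d.
D_c = (k_1/k_r) L₀ e^(−k_1 t_c) = (0.429/1.65) × 40.0 × e^(−0.429×0.8833) = 0.2600 × 40.0 × 0.6846 = 7.120 mg/L.
Minimum DO = C_s − D_c = 10.4 − 7.120 = 3.280 mg/L.
x_c = v t_c = 0.833 m/s × 0.8833 d × 86400 s/d = 63570 m ≈ 63.6 km.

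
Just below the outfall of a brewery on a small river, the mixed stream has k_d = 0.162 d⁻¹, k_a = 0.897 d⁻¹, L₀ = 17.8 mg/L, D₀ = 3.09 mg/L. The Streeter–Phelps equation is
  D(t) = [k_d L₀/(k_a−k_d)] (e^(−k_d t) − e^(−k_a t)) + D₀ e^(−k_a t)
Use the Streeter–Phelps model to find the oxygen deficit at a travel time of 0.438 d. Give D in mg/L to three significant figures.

k_d L₀/(k_a−k_d) = 0.162×17.8/(0.897−0.162) = 2.884/0.7350 = 3.923 mg/L.
e^(−k_d t) = e^(−0.162×0.4380) = 0.9315; e^(−k_a t) = e^(−0.897×0.4380) = 0.6751.
D = 3.923 × (0.9315 − 0.6751) + 3.09 × 0.6751 = 1.006 + 2.086 = 3.092 mg/L.

D ≈ 3.09 mg/L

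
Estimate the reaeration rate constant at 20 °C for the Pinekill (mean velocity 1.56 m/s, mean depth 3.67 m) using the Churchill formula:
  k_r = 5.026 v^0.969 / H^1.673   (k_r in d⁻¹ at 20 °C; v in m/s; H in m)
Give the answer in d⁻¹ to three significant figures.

k_r = 5.026 × 1.56^0.969 / 3.67^1.673 = 5.026 × 1.539 / 8.804 = 0.8784 d⁻¹.

k_r ≈ 0.878 d⁻¹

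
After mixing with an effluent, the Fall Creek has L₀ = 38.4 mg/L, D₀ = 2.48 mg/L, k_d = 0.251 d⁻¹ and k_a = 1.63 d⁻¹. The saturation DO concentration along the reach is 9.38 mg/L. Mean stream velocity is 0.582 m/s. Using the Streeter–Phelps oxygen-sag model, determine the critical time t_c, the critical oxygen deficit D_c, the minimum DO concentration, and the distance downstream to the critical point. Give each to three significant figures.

t_c = [1/(k_a−k_d)] ln[(k_a/k_d)(1 − D₀(k_a−k_d)/(k_d L₀))]
= [1/(1.63−0.251)] ln[(1.63/0.251)(1 − 2.48×1.379/(0.251×38.4))]
= (1/1.379) ln[6.494 × 0.6452] = 0.7252 × ln(4.190) = 0.7252 × 1.433 = 1.039 d.
D_c = (k_d/k_a) L₀ e^(−k_d t_c) = (0.251/1.63) × 38.4 × e^(−0.251×1.039) = 0.1540 × 38.4 × 0.7705 = 4.556 mg/L.
Minimum DO = C_s − D_c = 9.38 − 4.556 = 4.824 mg/L.
x_c = v t_c = 0.582 m/s × 1.039 d × 86400 s/d = 52240 m ≈ 52.2 km.

t_c ≈ 1.04 d; D_c ≈ 4.56 mg/L; min DO ≈ 4.82 mg/L; x_c ≈ 52.2 km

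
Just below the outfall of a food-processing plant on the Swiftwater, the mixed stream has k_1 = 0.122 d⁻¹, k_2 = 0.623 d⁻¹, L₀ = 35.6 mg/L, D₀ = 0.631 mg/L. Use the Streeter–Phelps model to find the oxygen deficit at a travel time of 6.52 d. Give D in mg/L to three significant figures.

k_1 L₀/(k_2−k_1) = 0.122×35.6/(0.623−0.122) = 4.343/0.5010 = 8.669 mg/L.
e^(−k_1 t) = e^(−0.122×6.520) = 0.4514; e^(−k_2 t) = e^(−0.623×6.520) = 0.01722.
D = 8.669 × (0.4514 − 0.01722) + 0.631 × 0.01722 = 3.764 + 0.01086 = 3.775 mg/L.

D ≈ 3.77 mg/L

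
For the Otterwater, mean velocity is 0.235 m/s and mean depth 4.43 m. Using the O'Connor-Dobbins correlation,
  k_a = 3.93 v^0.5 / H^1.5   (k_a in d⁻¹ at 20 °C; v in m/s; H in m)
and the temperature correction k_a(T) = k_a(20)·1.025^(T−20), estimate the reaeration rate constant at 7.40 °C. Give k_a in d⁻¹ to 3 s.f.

k_a(20) = 3.93 × 0.235^0.5 / 4.43^1.5 = 3.93 × 0.4848 / 9.324 = 0.2043 d⁻¹.
k_a(7.40) = 0.2043 × 1.025^(7.40−20) = 0.2043 × 0.7326 = 0.1497 d⁻¹.

k_a ≈ 0.150 d⁻¹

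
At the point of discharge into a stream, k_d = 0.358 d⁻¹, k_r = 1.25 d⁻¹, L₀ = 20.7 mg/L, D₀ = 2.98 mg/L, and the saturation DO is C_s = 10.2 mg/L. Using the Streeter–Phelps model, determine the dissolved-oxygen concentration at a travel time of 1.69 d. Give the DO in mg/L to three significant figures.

k_d L₀/(k_r−k_d) = 0.358×20.7/(1.25−0.358) = 7.411/0.8920 = 8.308 mg/L.
e^(−k_d t) = e^(−0.358×1.690) = 0.5461; e^(−k_r t) = e^(−1.25×1.690) = 0.1209.
D = 8.308 × (0.5461 − 0.1209) + 2.98 × 0.1209 = 3.532 + 0.3604 = 3.892 mg/L.
DO = C_s − D = 10.2 − 3.892 = 6.308 mg/L.

DO ≈ 6.31 mg/L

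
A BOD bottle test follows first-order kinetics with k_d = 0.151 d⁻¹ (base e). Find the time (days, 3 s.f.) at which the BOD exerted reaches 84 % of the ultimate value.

y/L₀ = 1 − e^(−k_d t) = 0.84 ⇒ e^(−k_d t) = 0.160
t = −ln(0.160) / 0.151 = 1.833 / 0.151 = 12.14 d.

t ≈ 12.1 d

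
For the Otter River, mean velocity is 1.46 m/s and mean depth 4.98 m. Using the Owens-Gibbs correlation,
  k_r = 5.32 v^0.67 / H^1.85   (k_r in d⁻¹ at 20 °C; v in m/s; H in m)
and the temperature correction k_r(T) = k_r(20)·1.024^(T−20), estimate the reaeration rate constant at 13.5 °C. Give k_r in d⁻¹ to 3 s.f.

k_r ≈ 0.301 d⁻¹

k_r(20) = 5.32 × 1.46^0.67 / 4.98^1.85 = 5.32 × 1.289 / 19.49 = 0.3517 d⁻¹.
k_r(13.5) = 0.3517 × 1.024^(13.5−20) = 0.3517 × 0.8571 = 0.3014 d⁻¹.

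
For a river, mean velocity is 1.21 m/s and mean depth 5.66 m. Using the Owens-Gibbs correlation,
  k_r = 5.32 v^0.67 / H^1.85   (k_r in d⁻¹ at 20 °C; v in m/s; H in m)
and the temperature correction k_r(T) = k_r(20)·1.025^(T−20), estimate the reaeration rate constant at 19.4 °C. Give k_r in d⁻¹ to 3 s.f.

k_r ≈ 0.241 d⁻¹

k_r(20) = 5.32 × 1.21^0.67 / 5.66^1.85 = 5.32 × 1.136 / 24.70 = 0.2447 d⁻¹.
k_r(19.4) = 0.2447 × 1.025^(19.4−20) = 0.2447 × 0.9853 = 0.2411 d⁻¹.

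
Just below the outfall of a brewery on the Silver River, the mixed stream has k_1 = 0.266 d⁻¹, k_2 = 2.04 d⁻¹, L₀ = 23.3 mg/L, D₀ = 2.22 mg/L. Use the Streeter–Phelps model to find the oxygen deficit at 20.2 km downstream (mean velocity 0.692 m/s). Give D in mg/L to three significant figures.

Travel time t = x/v = 20.2 km / (0.692 m/s) = 20200 m / 0.692 m/s = 29190 s = 0.3379 d.
k_1 L₀/(k_2−k_1) = 0.266×23.3/(2.04−0.266) = 6.198/1.774 = 3.494 mg/L.
e^(−k_1 t) = e^(−0.266×0.3379) = 0.9141; e^(−k_2 t) = e^(−2.04×0.3379) = 0.5020.
D = 3.494 × (0.9141 − 0.5020) + 2.22 × 0.5020 = 1.440 + 1.114 = 2.554 mg/L.

D ≈ 2.55 mg/L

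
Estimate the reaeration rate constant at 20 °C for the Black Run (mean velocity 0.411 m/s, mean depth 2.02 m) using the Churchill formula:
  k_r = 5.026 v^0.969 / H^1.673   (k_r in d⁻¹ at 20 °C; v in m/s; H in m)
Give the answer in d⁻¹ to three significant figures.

k_r = 5.026 × 0.411^0.969 / 2.02^1.673 = 5.026 × 0.4225 / 3.242 = 0.6549 d⁻¹.

k_r ≈ 0.655 d⁻¹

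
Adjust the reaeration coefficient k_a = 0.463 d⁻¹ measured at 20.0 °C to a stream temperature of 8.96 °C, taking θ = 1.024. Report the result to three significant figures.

k_a ≈ 0.356 d⁻¹

k_a(T₂) = k_a(T₁) · θ^(T₂−T₁) = 0.463 × 1.024^(8.96−20.0)
= 0.463 × 1.024^-11.0 = 0.463 × 0.7696 = 0.3563 d⁻¹.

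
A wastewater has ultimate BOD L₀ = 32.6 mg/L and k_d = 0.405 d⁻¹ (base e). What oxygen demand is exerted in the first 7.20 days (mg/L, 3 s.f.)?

y ≈ 30.8 mg/L

y_t = L₀(1 − e^(−k_d t)) = 32.6 × (1 − e^(−0.405×7.20))
= 32.6 × (1 − 0.05415) = 32.6 × 0.9459 = 30.83 mg/L.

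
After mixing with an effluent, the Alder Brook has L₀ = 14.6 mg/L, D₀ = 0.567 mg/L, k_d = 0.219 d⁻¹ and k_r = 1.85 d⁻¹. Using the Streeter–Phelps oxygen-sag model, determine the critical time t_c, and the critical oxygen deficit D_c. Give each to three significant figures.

t_c ≈ 1.10 d; D_c ≈ 1.36 mg/L

At the critical point dD/dt = 0, so k_d L₀ e^(−k_d t) = k_r D. Substituting D(t) from the Streeter–Phelps equation and solving for t gives
t_c = ln[(k_r/k_d)(1 − D₀(k_r−k_d)/(k_d L₀))] / (k_r−k_d).
Here k_r−k_d = 1.631 d⁻¹ and 1 − D₀(k_r−k_d)/(k_d L₀) = 1 − 0.567×1.631/(0.219×14.6) = 0.7108, so
t_c = ln(8.447 × 0.7108) / 1.631 = 1.792 / 1.631 = 1.099 d.
L(t_c) = L₀ e^(−k_d t_c) = 14.6 × 0.7861 = 11.48 mg/L, and at the critical point k_r D_c = k_d L, so D_c = (0.219/1.85) × 11.48 = 1.359 mg/L.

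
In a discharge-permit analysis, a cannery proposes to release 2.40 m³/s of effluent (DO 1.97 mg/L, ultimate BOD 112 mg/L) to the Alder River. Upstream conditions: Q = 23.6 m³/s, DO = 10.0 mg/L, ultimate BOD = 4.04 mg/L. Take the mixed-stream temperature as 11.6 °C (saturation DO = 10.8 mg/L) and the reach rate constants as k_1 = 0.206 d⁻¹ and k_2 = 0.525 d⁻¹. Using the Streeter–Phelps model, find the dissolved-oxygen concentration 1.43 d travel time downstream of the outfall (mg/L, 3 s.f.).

Mixed DO = (23.6×10.0 + 2.40×1.97)/(23.6+2.40) = 240.7/26.00 = 9.259 mg/L.
Mixed L₀ = (23.6×4.04 + 2.40×112)/(26.00) = 364.1/26.00 = 14.01 mg/L.
Initial deficit D₀ = C_s − DO₀ = 10.8 − 9.259 = 1.541 mg/L.
D(1.43) = [0.206×14.01/(0.525−0.206)](e^(−0.206×1.43) − e^(−0.525×1.43)) + 1.541 e^(−0.525×1.43)
= 9.044 × (0.7448 − 0.4720) + 1.541 × 0.4720 = 3.195 mg/L.
DO = 10.8 − 3.195 = 7.605 mg/L.

DO ≈ 7.60 mg/L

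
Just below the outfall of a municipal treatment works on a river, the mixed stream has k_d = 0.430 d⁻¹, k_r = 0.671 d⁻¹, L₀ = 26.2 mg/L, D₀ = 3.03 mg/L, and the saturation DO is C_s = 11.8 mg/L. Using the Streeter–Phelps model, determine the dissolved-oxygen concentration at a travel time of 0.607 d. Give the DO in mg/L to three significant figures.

k_d L₀/(k_r−k_d) = 0.430×26.2/(0.671−0.430) = 11.27/0.2410 = 46.75 mg/L.
e^(−k_d t) = e^(−0.430×0.6070) = 0.7703; e^(−k_r t) = e^(−0.671×0.6070) = 0.6654.
D = 46.75 × (0.7703 − 0.6654) + 3.03 × 0.6654 = 4.900 + 2.016 = 6.917 mg/L.
DO = C_s − D = 11.8 − 6.917 = 4.883 mg/L.

DO ≈ 4.88 mg/L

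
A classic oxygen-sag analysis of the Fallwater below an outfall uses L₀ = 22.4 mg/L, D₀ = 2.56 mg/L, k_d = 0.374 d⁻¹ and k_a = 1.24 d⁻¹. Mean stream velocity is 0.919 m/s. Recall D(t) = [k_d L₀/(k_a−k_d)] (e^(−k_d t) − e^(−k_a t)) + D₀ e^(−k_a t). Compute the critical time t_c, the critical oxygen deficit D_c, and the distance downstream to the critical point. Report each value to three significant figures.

t_c ≈ 1.03 d; D_c ≈ 4.60 mg/L; x_c ≈ 81.7 km

t_c = [1/(k_a−k_d)] ln[(k_a/k_d)(1 − D₀(k_a−k_d)/(k_d L₀))]
= [1/(1.24−0.374)] ln[(1.24/0.374)(1 − 2.56×0.8660/(0.374×22.4))]
= (1/0.8660) ln[3.316 × 0.7354] = 1.155 × ln(2.438) = 1.155 × 0.8912 = 1.029 d.
L(t_c) = L₀ e^(−k_d t_c) = 22.4 × 0.6805 = 15.24 mg/L, and at the critical point k_a D_c = k_d L, so D_c = (0.374/1.24) × 15.24 = 4.598 mg/L.
x_c = v t_c = 0.919 m/s × 1.029 d × 86400 s/d = 81710 m ≈ 81.7 km.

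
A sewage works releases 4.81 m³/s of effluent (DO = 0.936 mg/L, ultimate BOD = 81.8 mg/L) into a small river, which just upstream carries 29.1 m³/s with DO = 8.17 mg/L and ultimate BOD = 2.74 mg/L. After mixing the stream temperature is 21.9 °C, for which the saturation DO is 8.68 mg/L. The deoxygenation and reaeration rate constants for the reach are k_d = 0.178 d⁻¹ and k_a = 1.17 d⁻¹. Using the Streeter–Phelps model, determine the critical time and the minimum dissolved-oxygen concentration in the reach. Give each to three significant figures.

Mixed DO = (29.1×8.17 + 4.81×0.936)/(29.1+4.81) = 242.2/33.91 = 7.144 mg/L.
Mixed L₀ = (29.1×2.74 + 4.81×81.8)/(33.91) = 473.2/33.91 = 13.95 mg/L.
Initial deficit D₀ = C_s − DO₀ = 8.68 − 7.144 = 1.536 mg/L.
t_c = (1/0.9920) ln[(1.17/0.178)(1 − 1.536×0.9920/(0.178×13.95))] = 1.008 × ln(2.541) = 0.9399 d.
D_c = (0.178/1.17) × 13.95 × e^(−0.178×0.9399) = 0.1521 × 13.95 × 0.8459 = 1.796 mg/L.
Minimum DO = 8.68 − 1.796 = 6.884 mg/L.

t_c ≈ 0.940 d; minimum DO ≈ 6.88 mg/L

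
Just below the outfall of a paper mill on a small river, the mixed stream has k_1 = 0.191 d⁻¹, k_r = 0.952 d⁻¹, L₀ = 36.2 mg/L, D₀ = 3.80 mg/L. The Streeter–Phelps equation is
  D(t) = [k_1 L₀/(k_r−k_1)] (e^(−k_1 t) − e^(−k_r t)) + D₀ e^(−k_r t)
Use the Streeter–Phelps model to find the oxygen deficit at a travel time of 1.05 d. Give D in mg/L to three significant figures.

k_1 L₀/(k_r−k_1) = 0.191×36.2/(0.952−0.191) = 6.914/0.7610 = 9.086 mg/L.
e^(−k_1 t) = e^(−0.191×1.050) = 0.8183; e^(−k_r t) = e^(−0.952×1.050) = 0.3680.
D = 9.086 × (0.8183 − 0.3680) + 3.80 × 0.3680 = 4.091 + 1.399 = 5.489 mg/L.

D ≈ 5.49 mg/L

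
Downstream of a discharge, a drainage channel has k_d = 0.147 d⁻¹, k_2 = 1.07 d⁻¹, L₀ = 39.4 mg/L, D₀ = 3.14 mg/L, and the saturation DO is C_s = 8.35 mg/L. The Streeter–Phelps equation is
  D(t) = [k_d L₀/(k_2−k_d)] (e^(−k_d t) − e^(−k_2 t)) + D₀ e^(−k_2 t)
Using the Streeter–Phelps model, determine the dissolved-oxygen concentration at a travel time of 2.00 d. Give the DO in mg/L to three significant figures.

k_d L₀/(k_2−k_d) = 0.147×39.4/(1.07−0.147) = 5.792/0.9230 = 6.275 mg/L.
e^(−k_d t) = e^(−0.147×2.000) = 0.7453; e^(−k_2 t) = e^(−1.07×2.000) = 0.1177.
D = 6.275 × (0.7453 − 0.1177) + 3.14 × 0.1177 = 3.938 + 0.3694 = 4.308 mg/L.
DO = C_s − D = 8.35 − 4.308 = 4.042 mg/L.

DO ≈ 4.04 mg/L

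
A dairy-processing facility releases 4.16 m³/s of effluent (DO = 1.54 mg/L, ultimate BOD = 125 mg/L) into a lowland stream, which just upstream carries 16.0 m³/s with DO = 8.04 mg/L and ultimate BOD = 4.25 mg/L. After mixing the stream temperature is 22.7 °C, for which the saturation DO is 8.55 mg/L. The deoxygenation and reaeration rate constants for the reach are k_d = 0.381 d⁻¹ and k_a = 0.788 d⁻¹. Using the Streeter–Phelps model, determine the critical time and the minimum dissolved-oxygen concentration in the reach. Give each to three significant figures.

Mixed DO = (16.0×8.04 + 4.16×1.54)/(16.0+4.16) = 135.0/20.16 = 6.699 mg/L.
Mixed L₀ = (16.0×4.25 + 4.16×125)/(20.16) = 588.0/20.16 = 29.17 mg/L.
Initial deficit D₀ = C_s − DO₀ = 8.55 − 6.699 = 1.851 mg/L.
t_c = (1/0.4070) ln[(0.788/0.381)(1 − 1.851×0.4070/(0.381×29.17))] = 2.457 × ln(1.928) = 1.613 d.
D_c = (0.381/0.788) × 29.17 × e^(−0.381×1.613) = 0.4835 × 29.17 × 0.5409 = 7.628 mg/L.
Minimum DO = 8.55 − 7.628 = 0.9224 mg/L.

t_c ≈ 1.61 d; minimum DO ≈ 0.922 mg/L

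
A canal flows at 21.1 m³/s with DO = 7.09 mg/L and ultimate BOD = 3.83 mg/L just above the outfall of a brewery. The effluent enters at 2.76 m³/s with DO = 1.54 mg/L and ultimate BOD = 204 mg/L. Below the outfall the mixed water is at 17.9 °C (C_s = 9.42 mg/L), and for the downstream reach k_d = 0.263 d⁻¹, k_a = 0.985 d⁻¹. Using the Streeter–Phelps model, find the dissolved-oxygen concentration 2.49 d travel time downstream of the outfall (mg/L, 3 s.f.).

Mixed DO = (21.1×7.09 + 2.76×1.54)/(21.1+2.76) = 153.8/23.86 = 6.448 mg/L.
Mixed L₀ = (21.1×3.83 + 2.76×204)/(23.86) = 643.9/23.86 = 26.98 mg/L.
Initial deficit D₀ = C_s − DO₀ = 9.42 − 6.448 = 2.972 mg/L.
D(2.49) = [0.263×26.98/(0.985−0.263)](e^(−0.263×2.49) − e^(−0.985×2.49)) + 2.972 e^(−0.985×2.49)
= 9.830 × (0.5195 − 0.08607) + 2.972 × 0.08607 = 4.516 mg/L.
DO = 9.42 − 4.516 = 4.904 mg/L.

DO ≈ 4.90 mg/L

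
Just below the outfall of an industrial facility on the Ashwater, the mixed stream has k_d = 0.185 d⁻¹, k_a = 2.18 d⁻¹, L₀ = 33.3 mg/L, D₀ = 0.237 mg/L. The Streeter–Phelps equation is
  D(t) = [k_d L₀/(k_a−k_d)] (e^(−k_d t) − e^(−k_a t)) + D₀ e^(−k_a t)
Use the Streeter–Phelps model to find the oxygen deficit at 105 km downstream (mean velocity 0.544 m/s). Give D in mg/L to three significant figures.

Travel time t = x/v = 105 km / (0.544 m/s) = 105000 m / 0.544 m/s = 193000 s = 2.234 d.
k_d L₀/(k_a−k_d) = 0.185×33.3/(2.18−0.185) = 6.160/1.995 = 3.088 mg/L.
e^(−k_d t) = e^(−0.185×2.234) = 0.6615; e^(−k_a t) = e^(−2.18×2.234) = 0.007673.
D = 3.088 × (0.6615 − 0.007673) + 0.237 × 0.007673 = 2.019 + 0.001819 = 2.021 mg/L.

D ≈ 2.02 mg/L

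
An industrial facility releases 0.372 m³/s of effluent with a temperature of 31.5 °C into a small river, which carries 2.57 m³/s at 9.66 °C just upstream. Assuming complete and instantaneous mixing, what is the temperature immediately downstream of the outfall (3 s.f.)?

12.4 °C

Flow-weighted mixing: C = (Q_r C_r + Q_w C_w)/(Q_r + Q_w)
= (2.57×9.66 + 0.372×31.5)/(2.57 + 0.372) = 36.54/2.942 = 12.42 °C.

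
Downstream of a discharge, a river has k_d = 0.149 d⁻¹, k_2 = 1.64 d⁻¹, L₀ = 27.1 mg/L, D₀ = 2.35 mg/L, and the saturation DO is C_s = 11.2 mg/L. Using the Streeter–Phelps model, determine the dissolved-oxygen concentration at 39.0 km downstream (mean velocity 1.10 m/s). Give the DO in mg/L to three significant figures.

Travel time t = x/v = 39.0 km / (1.10 m/s) = 39000 m / 1.10 m/s = 35450 s = 0.4104 d.
k_d L₀/(k_2−k_d) = 0.149×27.1/(1.64−0.149) = 4.038/1.491 = 2.708 mg/L.
e^(−k_d t) = e^(−0.149×0.4104) = 0.9407; e^(−k_2 t) = e^(−1.64×0.4104) = 0.5102.
D = 2.708 × (0.9407 − 0.5102) + 2.35 × 0.5102 = 1.166 + 1.199 = 2.365 mg/L.
DO = C_s − D = 11.2 − 2.365 = 8.835 mg/L.

DO ≈ 8.84 mg/L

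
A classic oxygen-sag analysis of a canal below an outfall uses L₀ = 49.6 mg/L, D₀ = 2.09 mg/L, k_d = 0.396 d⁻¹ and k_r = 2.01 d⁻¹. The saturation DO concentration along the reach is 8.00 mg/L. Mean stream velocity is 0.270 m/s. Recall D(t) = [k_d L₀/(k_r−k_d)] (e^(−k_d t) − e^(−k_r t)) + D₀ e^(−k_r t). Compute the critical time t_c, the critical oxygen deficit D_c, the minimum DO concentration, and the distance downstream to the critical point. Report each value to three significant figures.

t_c ≈ 0.890 d; D_c ≈ 6.87 mg/L; min DO ≈ 1.13 mg/L; x_c ≈ 20.8 km

t_c = [1/(k_r−k_d)] ln[(k_r/k_d)(1 − D₀(k_r−k_d)/(k_d L₀))]
= [1/(2.01−0.396)] ln[(2.01/0.396)(1 − 2.09×1.614/(0.396×49.6))]
= (1/1.614) ln[5.076 × 0.8283] = 0.6196 × ln(4.204) = 0.6196 × 1.436 = 0.8897 d.
L(t_c) = L₀ e^(−k_d t_c) = 49.6 × 0.7030 = 34.87 mg/L, and at the critical point k_r D_c = k_d L, so D_c = (0.396/2.01) × 34.87 = 6.870 mg/L.
Minimum DO = C_s − D_c = 8.00 − 6.870 = 1.130 mg/L.
x_c = v t_c = 0.270 m/s × 0.8897 d × 86400 s/d = 20760 m ≈ 20.8 km.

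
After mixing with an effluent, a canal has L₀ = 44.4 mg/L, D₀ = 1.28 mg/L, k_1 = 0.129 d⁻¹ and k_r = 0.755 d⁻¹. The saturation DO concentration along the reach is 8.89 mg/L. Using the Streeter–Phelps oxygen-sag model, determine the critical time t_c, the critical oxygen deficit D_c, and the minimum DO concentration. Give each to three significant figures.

With k_r/k_1 = 5.853 and 1 − D₀(k_r−k_1)/(k_1 L₀) = 0.8601,
t_c = ln(5.853 × 0.8601) / (0.755 − 0.129) = ln(5.034) / 0.6260 = 1.616/0.6260 = 2.582 d.
D_c = (k_1/k_r) L₀ e^(−k_1 t_c) = (0.129/0.755) × 44.4 × e^(−0.129×2.582) = 0.1709 × 44.4 × 0.7167 = 5.437 mg/L.
Minimum DO = C_s − D_c = 8.89 − 5.437 = 3.453 mg/L.

t_c ≈ 2.58 d; D_c ≈ 5.44 mg/L; min DO ≈ 3.45 mg/L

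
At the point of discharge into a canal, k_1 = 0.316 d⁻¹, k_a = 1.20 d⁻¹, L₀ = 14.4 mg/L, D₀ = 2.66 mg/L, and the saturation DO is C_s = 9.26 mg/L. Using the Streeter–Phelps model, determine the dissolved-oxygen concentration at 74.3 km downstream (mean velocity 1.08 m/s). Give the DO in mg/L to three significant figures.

Travel time t = x/v = 74.3 km / (1.08 m/s) = 74300 m / 1.08 m/s = 68800 s = 0.7963 d.
k_1 L₀/(k_a−k_1) = 0.316×14.4/(1.20−0.316) = 4.550/0.8840 = 5.148 mg/L.
e^(−k_1 t) = e^(−0.316×0.7963) = 0.7775; e^(−k_a t) = e^(−1.20×0.7963) = 0.3846.
D = 5.148 × (0.7775 − 0.3846) + 2.66 × 0.3846 = 2.023 + 1.023 = 3.046 mg/L.
DO = C_s − D = 9.26 − 3.046 = 6.214 mg/L.

DO ≈ 6.21 mg/L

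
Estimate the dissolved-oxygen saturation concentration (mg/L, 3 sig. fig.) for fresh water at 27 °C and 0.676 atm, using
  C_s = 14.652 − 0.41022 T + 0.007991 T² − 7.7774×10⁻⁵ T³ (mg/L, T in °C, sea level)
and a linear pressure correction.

C_s ≈ 5.32 mg/L

At sea level: C_s = 14.652 − 0.41022×27 + 0.007991×27² − 7.7774×10⁻⁵×27³ = 7.871 mg/L.
Pressure correction: C_s' = 7.871 × 0.676 = 5.321 mg/L.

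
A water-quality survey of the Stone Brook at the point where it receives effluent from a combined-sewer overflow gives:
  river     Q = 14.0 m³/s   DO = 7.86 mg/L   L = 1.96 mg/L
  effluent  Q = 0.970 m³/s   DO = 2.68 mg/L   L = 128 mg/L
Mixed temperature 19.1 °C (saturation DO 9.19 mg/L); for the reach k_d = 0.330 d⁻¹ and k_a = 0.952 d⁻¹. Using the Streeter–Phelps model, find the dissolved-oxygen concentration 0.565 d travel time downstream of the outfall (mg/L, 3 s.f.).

Mixed DO = (14.0×7.86 + 0.970×2.68)/(14.0+0.970) = 112.6/14.97 = 7.524 mg/L.
Mixed L₀ = (14.0×1.96 + 0.970×128)/(14.97) = 151.6/14.97 = 10.13 mg/L.
Initial deficit D₀ = C_s − DO₀ = 9.19 − 7.524 = 1.666 mg/L.
D(0.565) = [0.330×10.13/(0.952−0.330)](e^(−0.330×0.565) − e^(−0.952×0.565)) + 1.666 e^(−0.952×0.565)
= 5.373 × (0.8299 − 0.5840) + 1.666 × 0.5840 = 2.294 mg/L.
DO = 9.19 − 2.294 = 6.896 mg/L.

DO ≈ 6.90 mg/L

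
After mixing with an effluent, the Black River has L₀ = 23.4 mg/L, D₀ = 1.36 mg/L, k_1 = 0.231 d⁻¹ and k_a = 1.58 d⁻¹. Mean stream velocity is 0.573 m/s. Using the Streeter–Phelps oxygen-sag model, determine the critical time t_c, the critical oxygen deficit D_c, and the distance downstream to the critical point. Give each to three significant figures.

At the critical point dD/dt = 0, so k_1 L₀ e^(−k_1 t) = k_a D. Substituting D(t) from the Streeter–Phelps equation and solving for t gives
t_c = ln[(k_a/k_1)(1 − D₀(k_a−k_1)/(k_1 L₀))] / (k_a−k_1).
Here k_a−k_1 = 1.349 d⁻¹ and 1 − D₀(k_a−k_1)/(k_1 L₀) = 1 − 1.36×1.349/(0.231×23.4) = 0.6606, so
t_c = ln(6.840 × 0.6606) / 1.349 = 1.508 / 1.349 = 1.118 d.
D_c = (k_1/k_a) L₀ e^(−k_1 t_c) = (0.231/1.58) × 23.4 × e^(−0.231×1.118) = 0.1462 × 23.4 × 0.7724 = 2.642 mg/L.
x_c = v t_c = 0.573 m/s × 1.118 d × 86400 s/d = 55350 m ≈ 55.3 km.

t_c ≈ 1.12 d; D_c ≈ 2.64 mg/L; x_c ≈ 55.3 km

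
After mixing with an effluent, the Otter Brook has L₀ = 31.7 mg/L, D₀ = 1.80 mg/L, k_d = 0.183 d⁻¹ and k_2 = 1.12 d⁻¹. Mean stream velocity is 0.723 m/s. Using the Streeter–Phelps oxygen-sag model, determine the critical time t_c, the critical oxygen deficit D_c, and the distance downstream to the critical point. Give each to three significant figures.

With k_2/k_d = 6.120 and 1 − D₀(k_2−k_d)/(k_d L₀) = 0.7093,
t_c = ln(6.120 × 0.7093) / (1.12 − 0.183) = ln(4.341) / 0.9370 = 1.468/0.9370 = 1.567 d.
D_c = (k_d/k_2) L₀ e^(−k_d t_c) = (0.183/1.12) × 31.7 × e^(−0.183×1.567) = 0.1634 × 31.7 × 0.7507 = 3.888 mg/L.
x_c = v t_c = 0.723 m/s × 1.567 d × 86400 s/d = 97870 m ≈ 97.9 km.

t_c ≈ 1.57 d; D_c ≈ 3.89 mg/L; x_c ≈ 97.9 km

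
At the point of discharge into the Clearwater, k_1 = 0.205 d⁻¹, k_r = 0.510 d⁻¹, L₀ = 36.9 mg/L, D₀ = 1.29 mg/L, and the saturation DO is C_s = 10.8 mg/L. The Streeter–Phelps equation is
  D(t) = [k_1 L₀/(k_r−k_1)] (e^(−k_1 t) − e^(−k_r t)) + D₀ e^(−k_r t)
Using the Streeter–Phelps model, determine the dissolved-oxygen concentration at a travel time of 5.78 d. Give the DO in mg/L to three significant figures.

DO ≈ 4.45 mg/L

k_1 L₀/(k_r−k_1) = 0.205×36.9/(0.510−0.205) = 7.564/0.3050 = 24.80 mg/L.
e^(−k_1 t) = e^(−0.205×5.780) = 0.3058; e^(−k_r t) = e^(−0.510×5.780) = 0.05245.
D = 24.80 × (0.3058 − 0.05245) + 1.29 × 0.05245 = 6.283 + 0.06767 = 6.350 mg/L.
DO = C_s − D = 10.8 − 6.350 = 4.450 mg/L.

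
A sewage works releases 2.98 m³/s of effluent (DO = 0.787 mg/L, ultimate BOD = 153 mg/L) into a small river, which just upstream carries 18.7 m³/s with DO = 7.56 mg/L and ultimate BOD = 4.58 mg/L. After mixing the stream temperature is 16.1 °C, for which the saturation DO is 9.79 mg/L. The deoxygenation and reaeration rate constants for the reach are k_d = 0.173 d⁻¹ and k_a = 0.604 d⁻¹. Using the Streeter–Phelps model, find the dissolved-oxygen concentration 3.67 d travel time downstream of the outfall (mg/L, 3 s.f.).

DO ≈ 5.22 mg/L

Mixed DO = (18.7×7.56 + 2.98×0.787)/(18.7+2.98) = 143.7/21.68 = 6.629 mg/L.
Mixed L₀ = (18.7×4.58 + 2.98×153)/(21.68) = 541.6/21.68 = 24.98 mg/L.
Initial deficit D₀ = C_s − DO₀ = 9.79 − 6.629 = 3.161 mg/L.
D(3.67) = [0.173×24.98/(0.604−0.173)](e^(−0.173×3.67) − e^(−0.604×3.67)) + 3.161 e^(−0.604×3.67)
= 10.03 × (0.5300 − 0.1090) + 3.161 × 0.1090 = 4.566 mg/L.
DO = 9.79 − 4.566 = 5.224 mg/L.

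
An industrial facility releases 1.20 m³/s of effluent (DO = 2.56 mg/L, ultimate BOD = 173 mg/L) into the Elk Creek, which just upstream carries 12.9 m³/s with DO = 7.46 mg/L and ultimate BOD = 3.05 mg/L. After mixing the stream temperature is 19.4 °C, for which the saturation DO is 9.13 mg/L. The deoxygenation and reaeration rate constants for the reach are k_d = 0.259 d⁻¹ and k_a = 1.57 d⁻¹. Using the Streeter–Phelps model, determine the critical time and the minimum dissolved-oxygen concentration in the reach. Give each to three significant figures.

Mixed DO = (12.9×7.46 + 1.20×2.56)/(12.9+1.20) = 99.31/14.10 = 7.043 mg/L.
Mixed L₀ = (12.9×3.05 + 1.20×173)/(14.10) = 246.9/14.10 = 17.51 mg/L.
Initial deficit D₀ = C_s − DO₀ = 9.13 − 7.043 = 2.087 mg/L.
t_c = (1/1.311) ln[(1.57/0.259)(1 − 2.087×1.311/(0.259×17.51))] = 0.7628 × ln(2.405) = 0.6695 d.
D_c = (0.259/1.57) × 17.51 × e^(−0.259×0.6695) = 0.1650 × 17.51 × 0.8408 = 2.429 mg/L.
Minimum DO = 9.13 − 2.429 = 6.701 mg/L.

t_c ≈ 0.670 d; minimum DO ≈ 6.70 mg/L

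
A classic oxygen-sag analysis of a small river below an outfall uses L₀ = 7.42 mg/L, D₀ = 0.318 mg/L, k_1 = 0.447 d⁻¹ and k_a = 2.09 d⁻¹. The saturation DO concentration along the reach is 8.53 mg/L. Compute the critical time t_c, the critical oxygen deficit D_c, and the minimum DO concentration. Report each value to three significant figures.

t_c ≈ 0.834 d; D_c ≈ 1.09 mg/L; min DO ≈ 7.44 mg/L

At the critical point dD/dt = 0, so k_1 L₀ e^(−k_1 t) = k_a D. Substituting D(t) from the Streeter–Phelps equation and solving for t gives
t_c = ln[(k_a/k_1)(1 − D₀(k_a−k_1)/(k_1 L₀))] / (k_a−k_1).
Here k_a−k_1 = 1.643 d⁻¹ and 1 − D₀(k_a−k_1)/(k_1 L₀) = 1 − 0.318×1.643/(0.447×7.42) = 0.8425, so
t_c = ln(4.676 × 0.8425) / 1.643 = 1.371 / 1.643 = 0.8344 d.
D_c = (k_1/k_a) L₀ e^(−k_1 t_c) = (0.447/2.09) × 7.42 × e^(−0.447×0.8344) = 0.2139 × 7.42 × 0.6887 = 1.093 mg/L.
Minimum DO = C_s − D_c = 8.53 − 1.093 = 7.437 mg/L.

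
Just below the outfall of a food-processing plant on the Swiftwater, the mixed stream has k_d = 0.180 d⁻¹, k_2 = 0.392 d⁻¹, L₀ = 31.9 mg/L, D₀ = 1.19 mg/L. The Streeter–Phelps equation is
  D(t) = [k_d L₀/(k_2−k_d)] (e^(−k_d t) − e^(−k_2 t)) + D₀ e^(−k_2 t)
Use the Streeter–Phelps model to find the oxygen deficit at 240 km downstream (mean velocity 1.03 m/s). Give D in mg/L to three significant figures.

Travel time t = x/v = 240 km / (1.03 m/s) = 240000 m / 1.03 m/s = 233000 s = 2.697 d.
k_d L₀/(k_2−k_d) = 0.180×31.9/(0.392−0.180) = 5.742/0.2120 = 27.08 mg/L.
e^(−k_d t) = e^(−0.180×2.697) = 0.6154; e^(−k_2 t) = e^(−0.392×2.697) = 0.3474.
D = 27.08 × (0.6154 − 0.3474) + 1.19 × 0.3474 = 7.259 + 0.4134 = 7.672 mg/L.

D ≈ 7.67 mg/L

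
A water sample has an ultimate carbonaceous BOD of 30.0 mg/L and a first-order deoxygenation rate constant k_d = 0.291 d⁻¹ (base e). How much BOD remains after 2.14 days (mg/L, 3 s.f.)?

L_t = L₀ e^(−k_d t) = 30.0 × e^(−0.291×2.14) = 30.0 × 0.5365 = 16.09 mg/L.

L ≈ 16.1 mg/L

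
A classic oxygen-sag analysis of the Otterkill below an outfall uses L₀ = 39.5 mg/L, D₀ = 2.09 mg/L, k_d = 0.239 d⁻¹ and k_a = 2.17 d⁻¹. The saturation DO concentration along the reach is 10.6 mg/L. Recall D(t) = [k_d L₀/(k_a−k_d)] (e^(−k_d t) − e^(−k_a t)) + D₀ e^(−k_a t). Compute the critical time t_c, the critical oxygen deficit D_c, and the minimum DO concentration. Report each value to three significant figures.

At the critical point dD/dt = 0, so k_d L₀ e^(−k_d t) = k_a D. Substituting D(t) from the Streeter–Phelps equation and solving for t gives
t_c = ln[(k_a/k_d)(1 − D₀(k_a−k_d)/(k_d L₀))] / (k_a−k_d).
Here k_a−k_d = 1.931 d⁻¹ and 1 − D₀(k_a−k_d)/(k_d L₀) = 1 − 2.09×1.931/(0.239×39.5) = 0.5725, so
t_c = ln(9.079 × 0.5725) / 1.931 = 1.648 / 1.931 = 0.8536 d.
D_c = (k_d/k_a) L₀ e^(−k_d t_c) = (0.239/2.17) × 39.5 × e^(−0.239×0.8536) = 0.1101 × 39.5 × 0.8155 = 3.548 mg/L.
Minimum DO = C_s − D_c = 10.6 − 3.548 = 7.052 mg/L.

t_c ≈ 0.854 d; D_c ≈ 3.55 mg/L; min DO ≈ 7.05 mg/L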